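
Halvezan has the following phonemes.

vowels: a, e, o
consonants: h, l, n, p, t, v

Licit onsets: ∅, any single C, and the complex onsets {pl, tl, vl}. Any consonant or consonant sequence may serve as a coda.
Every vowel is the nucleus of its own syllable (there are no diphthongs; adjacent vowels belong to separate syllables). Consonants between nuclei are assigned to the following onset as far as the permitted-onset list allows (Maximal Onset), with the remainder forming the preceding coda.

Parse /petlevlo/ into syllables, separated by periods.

pe.tle.vlo

The vowels are e, e, o — 3 nuclei, so 3 syllables.
/e…e/ gap (V1→V2): /tl/ — entire cluster is a permitted onset → onset /tl/, coda ∅.
/e…o/ gap (V2→V3): /vl/ — entire cluster is a permitted onset → onset /vl/, coda ∅.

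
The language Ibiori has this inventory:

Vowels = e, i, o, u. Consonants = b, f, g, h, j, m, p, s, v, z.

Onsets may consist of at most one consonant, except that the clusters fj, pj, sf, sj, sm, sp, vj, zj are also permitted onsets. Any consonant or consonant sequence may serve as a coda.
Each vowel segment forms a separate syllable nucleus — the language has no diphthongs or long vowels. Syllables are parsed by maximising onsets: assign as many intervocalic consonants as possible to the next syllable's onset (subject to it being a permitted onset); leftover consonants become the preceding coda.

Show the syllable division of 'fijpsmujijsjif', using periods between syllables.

Nuclei (vowels): i, u, i, i → 4 syllables.
/i…u/ gap (V1→V2): /jpsm/; trying suffixes from longest down, /sm/ is the first permitted one, so coda /jp/ | onset /sm/.
/u…i/ gap (V2→V3): /j/ → onset of the next syllable (single consonants are always licit onsets).
/i…i/ gap (V3→V4): cluster /jsj/ — the longest permitted-onset suffix is /sj/; onset = /sj/, preceding coda = /j/.

fijp.smu.jij.sjif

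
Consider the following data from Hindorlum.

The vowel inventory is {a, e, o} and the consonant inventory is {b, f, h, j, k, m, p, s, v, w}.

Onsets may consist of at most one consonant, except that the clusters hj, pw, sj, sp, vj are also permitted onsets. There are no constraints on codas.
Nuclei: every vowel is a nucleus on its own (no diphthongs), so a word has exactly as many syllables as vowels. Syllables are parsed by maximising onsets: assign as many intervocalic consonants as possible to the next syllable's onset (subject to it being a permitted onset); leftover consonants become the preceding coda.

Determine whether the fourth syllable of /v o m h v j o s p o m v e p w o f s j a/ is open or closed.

open

Nuclei (vowels): o, o, o, e, o, a → 6 syllables.
σ1/σ2 boundary: /mhvj/ splits as /mh/ + /vj/ (/vj/ is the longest suffix that is a licit onset).
σ2/σ3 boundary: /sp/ — entire cluster is a permitted onset → onset /sp/, coda ∅.
σ3/σ4 boundary: /mv/; trying suffixes from longest down, /v/ is the first permitted one, so coda /m/ | onset /v/.
σ4/σ5 boundary: /pw/ — entire cluster is a permitted onset → onset /pw/, coda ∅.
σ5/σ6 boundary: /fsj/ splits as /f/ + /sj/ (/sj/ is the longest suffix that is a licit onset).
Result: vomh.vjo.spom.ve.pwof.sja.
Syllable 4 is /ve/; it ends in its nucleus with no coda, so it is open.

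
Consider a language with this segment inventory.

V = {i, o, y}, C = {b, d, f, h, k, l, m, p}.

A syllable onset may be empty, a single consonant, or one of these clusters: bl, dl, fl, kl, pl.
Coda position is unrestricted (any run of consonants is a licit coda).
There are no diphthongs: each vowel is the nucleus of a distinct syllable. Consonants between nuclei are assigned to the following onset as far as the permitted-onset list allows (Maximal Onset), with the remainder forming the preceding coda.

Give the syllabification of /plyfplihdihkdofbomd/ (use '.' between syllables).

Vowels present: y, i, i, o, o; each is a nucleus, giving 5 syllables.
/y…i/ gap (V1→V2): /fpl/ — longest licit onset from the right is /pl/, leaving /f/ as coda.
/i…i/ gap (V2→V3): /hd/; trying suffixes from longest down, /d/ is the first permitted one, so coda /h/ | onset /d/.
/i…o/ gap (V3→V4): /hkd/ splits as /hk/ + /d/ (/d/ is the longest suffix that is a licit onset).
/o…o/ gap (V4→V5): /fb/ splits as /f/ + /b/ (/b/ is the longest suffix that is a licit onset).

plyf.plih.dihk.dof.bomd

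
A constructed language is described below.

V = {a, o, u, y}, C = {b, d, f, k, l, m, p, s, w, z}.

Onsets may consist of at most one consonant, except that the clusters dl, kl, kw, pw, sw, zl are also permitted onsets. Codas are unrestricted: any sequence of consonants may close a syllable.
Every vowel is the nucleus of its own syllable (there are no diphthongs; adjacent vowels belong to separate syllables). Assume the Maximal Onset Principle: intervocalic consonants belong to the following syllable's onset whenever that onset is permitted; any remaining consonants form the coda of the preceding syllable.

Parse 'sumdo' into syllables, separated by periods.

sum.do

Nuclei (vowels): u, o → 2 syllables.
/u…o/ gap (V1→V2): /md/; trying suffixes from longest down, /d/ is the first permitted one, so coda /m/ | onset /d/.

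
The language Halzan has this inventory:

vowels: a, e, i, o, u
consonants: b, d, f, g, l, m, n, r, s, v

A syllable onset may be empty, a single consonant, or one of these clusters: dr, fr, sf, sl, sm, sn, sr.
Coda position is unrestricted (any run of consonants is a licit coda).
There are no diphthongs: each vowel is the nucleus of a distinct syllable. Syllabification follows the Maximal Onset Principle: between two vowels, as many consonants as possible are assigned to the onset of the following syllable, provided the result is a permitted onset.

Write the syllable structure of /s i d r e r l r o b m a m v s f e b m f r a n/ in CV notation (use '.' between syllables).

Vowels present: i, e, o, a, e, a; each is a nucleus, giving 6 syllables.
σ1/σ2 boundary: cluster /dr/ — /dr/ is itself a permitted onset, so the whole cluster goes right; preceding coda = ∅.
σ2/σ3 boundary: /rlr/ splits as /rl/ + /r/ (/r/ is the longest suffix that is a licit onset).
σ3/σ4 boundary: cluster /bm/ — the longest permitted-onset suffix is /m/; onset = /m/, preceding coda = /b/.
σ4/σ5 boundary: /mvsf/ splits as /mv/ + /sf/ (/sf/ is the longest suffix that is a licit onset).
σ5/σ6 boundary: cluster /bmfr/ — the longest permitted-onset suffix is /fr/; onset = /fr/, preceding coda = /bm/.
So the parse is si.drerl.rob.mamv.sfebm.fran.
Mapping each syllable to C/V: /si/ → CV, /drerl/ → CCVCC, /rob/ → CVC, /mamv/ → CVCC, /sfebm/ → CCVCC, /fran/ → CCVC.

CV.CCVCC.CVC.CVCC.CCVCC.CCVC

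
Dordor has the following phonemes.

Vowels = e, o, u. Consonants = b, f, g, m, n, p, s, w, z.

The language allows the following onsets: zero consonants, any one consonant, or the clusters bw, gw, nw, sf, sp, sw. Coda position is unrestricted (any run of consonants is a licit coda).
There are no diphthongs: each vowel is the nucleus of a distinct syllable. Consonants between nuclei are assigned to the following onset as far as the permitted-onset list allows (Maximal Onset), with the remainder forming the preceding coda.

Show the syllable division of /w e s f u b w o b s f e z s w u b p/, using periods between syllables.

we.sfu.bwob.sfez.swubp

Nuclei (vowels): e, u, o, e, u → 5 syllables.
V1 /e/ – V2 /u/: cluster /sf/ — /sf/ is itself a permitted onset, so the whole cluster goes right; preceding coda = ∅.
V2 /u/ – V3 /o/: /bw/ — entire cluster is a permitted onset → onset /bw/, coda ∅.
V3 /o/ – V4 /e/: /bsf/; trying suffixes from longest down, /sf/ is the first permitted one, so coda /b/ | onset /sf/.
V4 /e/ – V5 /u/: cluster /zsw/ — the longest permitted-onset suffix is /sw/; onset = /sw/, preceding coda = /z/.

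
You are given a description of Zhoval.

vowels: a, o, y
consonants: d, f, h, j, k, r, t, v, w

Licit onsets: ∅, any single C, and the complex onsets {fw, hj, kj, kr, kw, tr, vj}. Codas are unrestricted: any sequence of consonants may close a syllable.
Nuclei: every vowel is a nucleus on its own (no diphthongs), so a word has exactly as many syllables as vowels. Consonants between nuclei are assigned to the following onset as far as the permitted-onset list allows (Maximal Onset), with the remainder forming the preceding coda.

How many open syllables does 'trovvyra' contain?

2

Vowels present: o, y, a; each is a nucleus, giving 3 syllables.
/o…y/ gap (V1→V2): /vv/ splits as /v/ + /v/ (/v/ is the longest suffix that is a licit onset).
/y…a/ gap (V2→V3): just /r/ — single C goes to the following onset.
Syllabification: trov.vy.ra.
Classifying each syllable: /trov/ (closed), /vy/ (open), /ra/ (open).
Open syllables: 2.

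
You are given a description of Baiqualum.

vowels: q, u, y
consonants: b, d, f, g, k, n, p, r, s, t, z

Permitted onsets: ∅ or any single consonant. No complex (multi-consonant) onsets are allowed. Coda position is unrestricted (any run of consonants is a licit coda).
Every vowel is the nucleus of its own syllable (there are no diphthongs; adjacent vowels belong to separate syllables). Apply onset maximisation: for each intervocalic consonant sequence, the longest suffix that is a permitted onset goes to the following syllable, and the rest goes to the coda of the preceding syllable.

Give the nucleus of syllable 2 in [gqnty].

Nuclei (vowels): q, y → 2 syllables.
The second nucleus (vowel 2 from the left) is /y/.

y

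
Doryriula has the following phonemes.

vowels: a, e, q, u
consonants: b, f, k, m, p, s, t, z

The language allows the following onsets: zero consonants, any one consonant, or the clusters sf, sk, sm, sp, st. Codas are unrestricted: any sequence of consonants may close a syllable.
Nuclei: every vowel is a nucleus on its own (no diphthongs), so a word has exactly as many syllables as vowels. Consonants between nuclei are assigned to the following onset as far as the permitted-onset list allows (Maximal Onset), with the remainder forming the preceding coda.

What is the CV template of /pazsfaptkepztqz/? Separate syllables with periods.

Nuclei (vowels): a, a, e, q → 4 syllables.
V1 /a/ – V2 /a/: cluster /zsf/ — the longest permitted-onset suffix is /sf/; onset = /sf/, preceding coda = /z/.
V2 /a/ – V3 /e/: cluster /ptk/ — the longest permitted-onset suffix is /k/; onset = /k/, preceding coda = /pt/.
V3 /e/ – V4 /q/: /pzt/ — longest licit onset from the right is /t/, leaving /pz/ as coda.
Putting it together: paz.sfapt.kepz.tqz.
Mapping each syllable to C/V: /paz/ → CVC, /sfapt/ → CCVCC, /kepz/ → CVCC, /tqz/ → CVC.

CVC.CCVCC.CVCC.CVC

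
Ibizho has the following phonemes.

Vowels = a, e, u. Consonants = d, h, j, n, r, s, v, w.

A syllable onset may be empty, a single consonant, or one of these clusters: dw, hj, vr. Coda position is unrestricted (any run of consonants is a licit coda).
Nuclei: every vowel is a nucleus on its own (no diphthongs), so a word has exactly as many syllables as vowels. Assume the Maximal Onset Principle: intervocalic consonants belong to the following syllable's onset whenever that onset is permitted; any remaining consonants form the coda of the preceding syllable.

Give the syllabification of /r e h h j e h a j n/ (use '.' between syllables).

Vowels present: e, e, a; each is a nucleus, giving 3 syllables.
Between /e/ (V1) and /e/ (V2): /hhj/ — longest licit onset from the right is /hj/, leaving /h/ as coda.
Between /e/ (V2) and /a/ (V3): /h/ is a single consonant, so it becomes the next onset.

reh.hje.hajn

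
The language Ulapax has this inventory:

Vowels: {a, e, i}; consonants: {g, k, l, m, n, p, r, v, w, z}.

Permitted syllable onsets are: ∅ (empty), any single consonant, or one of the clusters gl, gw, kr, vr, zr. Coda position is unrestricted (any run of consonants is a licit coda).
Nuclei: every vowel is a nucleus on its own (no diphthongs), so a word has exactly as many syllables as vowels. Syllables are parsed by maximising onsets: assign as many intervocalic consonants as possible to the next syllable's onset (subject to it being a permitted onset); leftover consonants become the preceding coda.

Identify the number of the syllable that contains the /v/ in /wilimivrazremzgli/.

4

The vowels are i, i, i, a, e, i — 6 nuclei, so 6 syllables.
σ1/σ2 boundary: just /l/ — single C goes to the following onset.
σ2/σ3 boundary: just /m/ — single C goes to the following onset.
σ3/σ4 boundary: /vr/ — entire cluster is a permitted onset → onset /vr/, coda ∅.
σ4/σ5 boundary: cluster /zr/ — /zr/ is itself a permitted onset, so the whole cluster goes right; preceding coda = ∅.
σ5/σ6 boundary: /mzgl/ — longest licit onset from the right is /gl/, leaving /mz/ as coda.
Syllabification: wi.li.mi.vra.zremz.gli.
The /v/ is in the onset of syllable 4 (/vra/).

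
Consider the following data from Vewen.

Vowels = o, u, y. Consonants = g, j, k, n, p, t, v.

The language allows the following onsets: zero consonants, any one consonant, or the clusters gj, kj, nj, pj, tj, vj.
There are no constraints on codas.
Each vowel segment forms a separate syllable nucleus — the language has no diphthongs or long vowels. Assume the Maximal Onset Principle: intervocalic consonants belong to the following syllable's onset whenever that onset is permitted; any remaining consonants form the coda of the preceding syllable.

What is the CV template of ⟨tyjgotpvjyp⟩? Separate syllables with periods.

Nuclei (vowels): y, o, y → 3 syllables.
/y…o/ gap (V1→V2): /jg/ splits as /j/ + /g/ (/g/ is the longest suffix that is a licit onset).
/o…y/ gap (V2→V3): cluster /tpvj/ — the longest permitted-onset suffix is /vj/; onset = /vj/, preceding coda = /tp/.
So the parse is tyj.gotp.vjyp.
Mapping each syllable to C/V: /tyj/ → CVC, /gotp/ → CVCC, /vjyp/ → CCVC.

CVC.CVCC.CCVC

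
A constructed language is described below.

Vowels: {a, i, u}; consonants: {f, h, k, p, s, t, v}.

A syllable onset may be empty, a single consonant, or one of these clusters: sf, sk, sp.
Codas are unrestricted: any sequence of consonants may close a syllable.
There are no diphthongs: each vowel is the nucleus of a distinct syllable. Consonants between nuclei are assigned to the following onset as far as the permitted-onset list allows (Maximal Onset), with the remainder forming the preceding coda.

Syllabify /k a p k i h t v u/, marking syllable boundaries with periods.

kap.kiht.vu

The vowels are a, i, u — 3 nuclei, so 3 syllables.
Between /a/ (V1) and /i/ (V2): cluster /pk/ — the longest permitted-onset suffix is /k/; onset = /k/, preceding coda = /p/.
Between /i/ (V2) and /u/ (V3): /htv/; trying suffixes from longest down, /v/ is the first permitted one, so coda /ht/ | onset /v/.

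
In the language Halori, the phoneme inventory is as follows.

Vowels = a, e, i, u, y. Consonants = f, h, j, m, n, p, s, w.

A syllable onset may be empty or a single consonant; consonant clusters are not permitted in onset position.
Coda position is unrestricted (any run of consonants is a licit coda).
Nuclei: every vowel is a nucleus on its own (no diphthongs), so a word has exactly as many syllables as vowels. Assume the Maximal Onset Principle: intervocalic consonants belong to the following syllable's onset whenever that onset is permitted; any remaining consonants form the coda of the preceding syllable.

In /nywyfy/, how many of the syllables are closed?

Vowels present: y, y, y; each is a nucleus, giving 3 syllables.
Between /y/ (V1) and /y/ (V2): /w/ → onset of the next syllable (single consonants are always licit onsets).
Between /y/ (V2) and /y/ (V3): /f/ → onset of the next syllable (single consonants are always licit onsets).
So the parse is ny.wy.fy.
Classifying each syllable: /ny/ (open), /wy/ (open), /fy/ (open).
Closed syllables: 0.

0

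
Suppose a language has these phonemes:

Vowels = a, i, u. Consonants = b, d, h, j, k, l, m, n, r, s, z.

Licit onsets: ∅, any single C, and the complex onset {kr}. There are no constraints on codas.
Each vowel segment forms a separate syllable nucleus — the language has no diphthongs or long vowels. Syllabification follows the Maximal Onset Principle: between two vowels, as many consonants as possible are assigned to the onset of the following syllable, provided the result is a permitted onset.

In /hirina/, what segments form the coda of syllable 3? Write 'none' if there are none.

none

Nuclei (vowels): i, i, a → 3 syllables.
V1 /i/ – V2 /i/: /r/ → onset of the next syllable (single consonants are always licit onsets).
V2 /i/ – V3 /a/: /n/ → onset of the next syllable (single consonants are always licit onsets).
Syllabification: hi.ri.na.
Syllable 3 is /na/: onset /n/, nucleus /a/, coda ∅.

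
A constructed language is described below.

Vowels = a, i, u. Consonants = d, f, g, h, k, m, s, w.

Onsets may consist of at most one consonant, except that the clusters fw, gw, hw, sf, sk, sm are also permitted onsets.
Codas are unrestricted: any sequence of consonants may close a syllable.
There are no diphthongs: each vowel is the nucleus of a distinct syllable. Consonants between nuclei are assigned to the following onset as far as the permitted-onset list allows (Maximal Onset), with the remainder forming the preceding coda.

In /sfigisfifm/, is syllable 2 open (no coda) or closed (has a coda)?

open

Vowels present: i, i, i; each is a nucleus, giving 3 syllables.
V1 /i/ – V2 /i/: /g/ → onset of the next syllable (single consonants are always licit onsets).
V2 /i/ – V3 /i/: cluster /sf/ — /sf/ is itself a permitted onset, so the whole cluster goes right; preceding coda = ∅.
Syllabification: sfi.gi.sfifm.
Syllable 2 is /gi/; it ends in its nucleus with no coda, so it is open.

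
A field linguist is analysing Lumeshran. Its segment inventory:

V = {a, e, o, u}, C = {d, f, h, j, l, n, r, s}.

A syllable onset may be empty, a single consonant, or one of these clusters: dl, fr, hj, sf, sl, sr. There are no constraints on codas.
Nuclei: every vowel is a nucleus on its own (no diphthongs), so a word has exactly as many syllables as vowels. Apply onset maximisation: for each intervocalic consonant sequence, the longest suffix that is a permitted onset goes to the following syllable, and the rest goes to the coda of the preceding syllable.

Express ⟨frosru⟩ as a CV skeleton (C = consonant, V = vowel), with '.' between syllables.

CCV.CCV

Nuclei (vowels): o, u → 2 syllables.
σ1/σ2 boundary: /sr/ — entire cluster is a permitted onset → onset /sr/, coda ∅.
Syllabification: fro.sru.
Mapping each syllable to C/V: /fro/ → CCV, /sru/ → CCV.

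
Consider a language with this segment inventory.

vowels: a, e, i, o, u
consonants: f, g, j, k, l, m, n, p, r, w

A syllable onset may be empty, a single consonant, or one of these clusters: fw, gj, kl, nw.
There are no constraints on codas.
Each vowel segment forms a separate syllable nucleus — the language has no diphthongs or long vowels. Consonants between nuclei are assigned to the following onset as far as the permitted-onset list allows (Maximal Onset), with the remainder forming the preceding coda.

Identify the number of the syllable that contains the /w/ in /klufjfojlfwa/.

3

Nuclei (vowels): u, o, a → 3 syllables.
Between /u/ (V1) and /o/ (V2): /fjf/; trying suffixes from longest down, /f/ is the first permitted one, so coda /fj/ | onset /f/.
Between /o/ (V2) and /a/ (V3): cluster /jlfw/ — the longest permitted-onset suffix is /fw/; onset = /fw/, preceding coda = /jl/.
Syllabification: klufj.fojl.fwa.
The /w/ is in the onset of syllable 3 (/fwa/).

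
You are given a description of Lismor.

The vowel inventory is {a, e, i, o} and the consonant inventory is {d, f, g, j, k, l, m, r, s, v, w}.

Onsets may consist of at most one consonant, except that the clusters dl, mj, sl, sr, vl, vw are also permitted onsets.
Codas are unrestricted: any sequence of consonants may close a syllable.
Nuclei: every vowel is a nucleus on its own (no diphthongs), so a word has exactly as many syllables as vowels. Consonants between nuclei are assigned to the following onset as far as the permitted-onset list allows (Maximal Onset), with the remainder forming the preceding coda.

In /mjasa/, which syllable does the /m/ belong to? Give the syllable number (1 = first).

1

The vowels are a, a — 2 nuclei, so 2 syllables.
/a…a/ gap (V1→V2): /s/ is a single consonant, so it becomes the next onset.
Result: mja.sa.
The /m/ is in the onset of syllable 1 (/mja/).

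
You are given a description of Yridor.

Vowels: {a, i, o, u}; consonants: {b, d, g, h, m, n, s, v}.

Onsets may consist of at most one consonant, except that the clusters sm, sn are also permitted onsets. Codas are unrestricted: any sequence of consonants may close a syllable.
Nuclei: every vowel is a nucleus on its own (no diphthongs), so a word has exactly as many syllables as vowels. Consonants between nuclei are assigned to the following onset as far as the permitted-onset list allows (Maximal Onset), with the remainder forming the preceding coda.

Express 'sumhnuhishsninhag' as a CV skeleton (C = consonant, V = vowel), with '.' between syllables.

CVCC.CV.CVCC.CCVC.CVC

The vowels are u, u, i, i, a — 5 nuclei, so 5 syllables.
Between /u/ (V1) and /u/ (V2): /mhn/; trying suffixes from longest down, /n/ is the first permitted one, so coda /mh/ | onset /n/.
Between /u/ (V2) and /i/ (V3): /h/ → onset of the next syllable (single consonants are always licit onsets).
Between /i/ (V3) and /i/ (V4): /shsn/ splits as /sh/ + /sn/ (/sn/ is the longest suffix that is a licit onset).
Between /i/ (V4) and /a/ (V5): /nh/ — longest licit onset from the right is /h/, leaving /n/ as coda.
Result: sumh.nu.hish.snin.hag.
Mapping each syllable to C/V: /sumh/ → CVCC, /nu/ → CV, /hish/ → CVCC, /snin/ → CCVC, /hag/ → CVC.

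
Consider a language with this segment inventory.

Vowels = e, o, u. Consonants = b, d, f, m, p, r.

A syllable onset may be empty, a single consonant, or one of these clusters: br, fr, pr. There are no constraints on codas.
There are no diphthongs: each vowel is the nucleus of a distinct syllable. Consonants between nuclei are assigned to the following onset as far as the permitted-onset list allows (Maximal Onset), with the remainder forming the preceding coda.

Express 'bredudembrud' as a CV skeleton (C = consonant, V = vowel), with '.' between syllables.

CCV.CV.CVC.CCVC

Vowels present: e, u, e, u; each is a nucleus, giving 4 syllables.
σ1/σ2 boundary: just /d/ — single C goes to the following onset.
σ2/σ3 boundary: /d/ is a single consonant, so it becomes the next onset.
σ3/σ4 boundary: /mbr/; trying suffixes from longest down, /br/ is the first permitted one, so coda /m/ | onset /br/.
So the parse is bre.du.dem.brud.
Mapping each syllable to C/V: /bre/ → CCV, /du/ → CV, /dem/ → CVC, /brud/ → CCVC.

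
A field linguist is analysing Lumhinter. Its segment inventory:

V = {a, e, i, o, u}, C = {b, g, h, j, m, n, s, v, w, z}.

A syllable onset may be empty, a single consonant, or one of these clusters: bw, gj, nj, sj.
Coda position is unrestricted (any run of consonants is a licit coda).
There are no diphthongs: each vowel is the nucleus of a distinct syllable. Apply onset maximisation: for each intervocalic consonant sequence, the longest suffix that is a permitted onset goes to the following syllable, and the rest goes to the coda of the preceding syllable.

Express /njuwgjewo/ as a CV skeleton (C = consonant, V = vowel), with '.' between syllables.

Nuclei (vowels): u, e, o → 3 syllables.
V1 /u/ – V2 /e/: /wgj/; trying suffixes from longest down, /gj/ is the first permitted one, so coda /w/ | onset /gj/.
V2 /e/ – V3 /o/: /w/ → onset of the next syllable (single consonants are always licit onsets).
So the parse is njuw.gje.wo.
Mapping each syllable to C/V: /njuw/ → CCVC, /gje/ → CCV, /wo/ → CV.

CCVC.CCV.CV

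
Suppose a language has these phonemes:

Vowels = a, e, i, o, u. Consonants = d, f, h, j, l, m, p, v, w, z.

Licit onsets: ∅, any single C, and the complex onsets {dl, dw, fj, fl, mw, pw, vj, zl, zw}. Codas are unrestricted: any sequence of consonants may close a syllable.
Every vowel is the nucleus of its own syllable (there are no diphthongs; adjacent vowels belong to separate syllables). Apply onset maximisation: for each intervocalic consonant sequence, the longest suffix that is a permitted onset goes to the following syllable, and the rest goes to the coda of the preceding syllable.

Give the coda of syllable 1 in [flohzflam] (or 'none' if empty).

hz

Vowels present: o, a; each is a nucleus, giving 2 syllables.
Between /o/ (V1) and /a/ (V2): /hzfl/ — longest licit onset from the right is /fl/, leaving /hz/ as coda.
Putting it together: flohz.flam.
Syllable 1 is /flohz/: onset /fl/, nucleus /o/, coda /hz/.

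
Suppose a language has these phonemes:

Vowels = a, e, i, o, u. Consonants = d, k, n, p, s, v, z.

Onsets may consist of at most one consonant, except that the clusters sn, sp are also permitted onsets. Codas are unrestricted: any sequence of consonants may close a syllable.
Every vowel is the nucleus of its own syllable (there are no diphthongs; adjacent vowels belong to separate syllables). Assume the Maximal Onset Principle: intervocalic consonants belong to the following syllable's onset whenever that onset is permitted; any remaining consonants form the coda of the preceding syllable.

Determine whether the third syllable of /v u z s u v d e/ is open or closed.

open

Nuclei (vowels): u, u, e → 3 syllables.
Between /u/ (V1) and /u/ (V2): /zs/ — longest licit onset from the right is /s/, leaving /z/ as coda.
Between /u/ (V2) and /e/ (V3): /vd/ splits as /v/ + /d/ (/d/ is the longest suffix that is a licit onset).
So the parse is vuz.suv.de.
Syllable 3 is /de/; it ends in its nucleus with no coda, so it is open.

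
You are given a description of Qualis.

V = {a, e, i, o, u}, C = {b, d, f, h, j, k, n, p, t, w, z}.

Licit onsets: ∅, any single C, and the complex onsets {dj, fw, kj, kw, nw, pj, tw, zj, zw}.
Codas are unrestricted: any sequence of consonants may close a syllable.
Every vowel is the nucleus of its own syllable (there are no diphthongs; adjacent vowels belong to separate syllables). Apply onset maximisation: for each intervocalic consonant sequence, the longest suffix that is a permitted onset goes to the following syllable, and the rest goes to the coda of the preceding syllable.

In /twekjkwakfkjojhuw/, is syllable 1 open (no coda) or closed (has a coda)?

closed

The vowels are e, a, o, u — 4 nuclei, so 4 syllables.
/e…a/ gap (V1→V2): /kjkw/ splits as /kj/ + /kw/ (/kw/ is the longest suffix that is a licit onset).
/a…o/ gap (V2→V3): /kfkj/; trying suffixes from longest down, /kj/ is the first permitted one, so coda /kf/ | onset /kj/.
/o…u/ gap (V3→V4): /jh/ — longest licit onset from the right is /h/, leaving /j/ as coda.
So the parse is twekj.kwakf.kjoj.huw.
Syllable 1 is /twekj/ with coda /kj/, so it is closed.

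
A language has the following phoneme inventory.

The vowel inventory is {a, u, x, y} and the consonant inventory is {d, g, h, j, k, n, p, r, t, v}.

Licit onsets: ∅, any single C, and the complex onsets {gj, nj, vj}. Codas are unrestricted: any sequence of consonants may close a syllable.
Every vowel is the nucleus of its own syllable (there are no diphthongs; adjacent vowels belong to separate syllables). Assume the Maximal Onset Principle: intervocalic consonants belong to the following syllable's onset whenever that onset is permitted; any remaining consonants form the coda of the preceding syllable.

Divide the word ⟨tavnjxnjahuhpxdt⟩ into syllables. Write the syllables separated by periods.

tav.njx.nja.huh.pxdt

The vowels are a, x, a, u, x — 5 nuclei, so 5 syllables.
Between /a/ (V1) and /x/ (V2): /vnj/ — longest licit onset from the right is /nj/, leaving /v/ as coda.
Between /x/ (V2) and /a/ (V3): /nj/ is a licit onset in full, so it all attaches to the next syllable.
Between /a/ (V3) and /u/ (V4): /h/ → onset of the next syllable (single consonants are always licit onsets).
Between /u/ (V4) and /x/ (V5): /hp/ splits as /h/ + /p/ (/p/ is the longest suffix that is a licit onset).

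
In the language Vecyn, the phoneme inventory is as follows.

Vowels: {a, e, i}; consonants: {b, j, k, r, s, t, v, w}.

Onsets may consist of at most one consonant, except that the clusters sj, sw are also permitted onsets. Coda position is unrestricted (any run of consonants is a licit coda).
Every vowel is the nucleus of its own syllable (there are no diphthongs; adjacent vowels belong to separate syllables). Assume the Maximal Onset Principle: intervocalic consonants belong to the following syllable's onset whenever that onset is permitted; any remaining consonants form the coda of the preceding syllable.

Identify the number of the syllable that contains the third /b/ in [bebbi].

Nuclei (vowels): e, i → 2 syllables.
V1 /e/ – V2 /i/: /bb/ splits as /b/ + /b/ (/b/ is the longest suffix that is a licit onset).
Syllabification: beb.bi.
The third /b/ is in the onset of syllable 2 (/bi/).

2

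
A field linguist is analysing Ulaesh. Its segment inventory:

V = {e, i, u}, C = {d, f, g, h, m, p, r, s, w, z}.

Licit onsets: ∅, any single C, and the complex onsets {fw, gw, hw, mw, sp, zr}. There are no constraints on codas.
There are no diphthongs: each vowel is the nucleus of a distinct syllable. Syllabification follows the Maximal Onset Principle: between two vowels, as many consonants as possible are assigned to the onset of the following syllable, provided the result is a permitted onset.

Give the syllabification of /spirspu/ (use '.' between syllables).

spir.spu

The vowels are i, u — 2 nuclei, so 2 syllables.
Between /i/ (V1) and /u/ (V2): /rsp/ — longest licit onset from the right is /sp/, leaving /r/ as coda.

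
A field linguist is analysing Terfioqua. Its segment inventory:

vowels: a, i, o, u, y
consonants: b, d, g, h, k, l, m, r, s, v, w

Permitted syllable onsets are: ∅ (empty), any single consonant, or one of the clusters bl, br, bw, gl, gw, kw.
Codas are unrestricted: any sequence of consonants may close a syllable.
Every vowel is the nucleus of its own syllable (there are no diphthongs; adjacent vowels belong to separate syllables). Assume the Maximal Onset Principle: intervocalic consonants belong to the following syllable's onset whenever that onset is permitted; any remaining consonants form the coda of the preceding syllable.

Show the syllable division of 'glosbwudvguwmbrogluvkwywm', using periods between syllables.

glos.bwudv.guwm.bro.gluv.kwywm

The vowels are o, u, u, o, u, y — 6 nuclei, so 6 syllables.
/o…u/ gap (V1→V2): /sbw/; trying suffixes from longest down, /bw/ is the first permitted one, so coda /s/ | onset /bw/.
/u…u/ gap (V2→V3): /dvg/ — longest licit onset from the right is /g/, leaving /dv/ as coda.
/u…o/ gap (V3→V4): /wmbr/; trying suffixes from longest down, /br/ is the first permitted one, so coda /wm/ | onset /br/.
/o…u/ gap (V4→V5): cluster /gl/ — /gl/ is itself a permitted onset, so the whole cluster goes right; preceding coda = ∅.
/u…y/ gap (V5→V6): /vkw/ — longest licit onset from the right is /kw/, leaving /v/ as coda.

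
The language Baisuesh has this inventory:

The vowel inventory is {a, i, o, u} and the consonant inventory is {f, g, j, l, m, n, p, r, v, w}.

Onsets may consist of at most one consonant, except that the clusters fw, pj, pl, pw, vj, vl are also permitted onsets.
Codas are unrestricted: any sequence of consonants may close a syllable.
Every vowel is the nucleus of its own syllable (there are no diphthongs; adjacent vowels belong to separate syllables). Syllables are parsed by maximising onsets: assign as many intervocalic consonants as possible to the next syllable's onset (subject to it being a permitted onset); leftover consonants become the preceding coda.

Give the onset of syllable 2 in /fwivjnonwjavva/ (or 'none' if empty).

n

The vowels are i, o, a, a — 4 nuclei, so 4 syllables.
Between /i/ (V1) and /o/ (V2): /vjn/; trying suffixes from longest down, /n/ is the first permitted one, so coda /vj/ | onset /n/.
Between /o/ (V2) and /a/ (V3): cluster /nwj/ — the longest permitted-onset suffix is /j/; onset = /j/, preceding coda = /nw/.
Between /a/ (V3) and /a/ (V4): /vv/; trying suffixes from longest down, /v/ is the first permitted one, so coda /v/ | onset /v/.
Syllabification: fwivj.nonw.jav.va.
Syllable 2 is /nonw/: onset /n/, nucleus /o/, coda /nw/.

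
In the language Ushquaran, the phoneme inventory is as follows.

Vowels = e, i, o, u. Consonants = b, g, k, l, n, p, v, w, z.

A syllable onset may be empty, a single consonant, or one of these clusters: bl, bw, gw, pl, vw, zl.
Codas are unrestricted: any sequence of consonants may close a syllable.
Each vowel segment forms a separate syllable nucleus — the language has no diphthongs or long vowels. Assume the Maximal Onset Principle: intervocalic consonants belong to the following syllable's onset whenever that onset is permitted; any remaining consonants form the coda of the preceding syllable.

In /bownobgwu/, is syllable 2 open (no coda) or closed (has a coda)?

closed

The vowels are o, o, u — 3 nuclei, so 3 syllables.
V1 /o/ – V2 /o/: cluster /wn/ — the longest permitted-onset suffix is /n/; onset = /n/, preceding coda = /w/.
V2 /o/ – V3 /u/: /bgw/ — longest licit onset from the right is /gw/, leaving /b/ as coda.
Putting it together: bow.nob.gwu.
Syllable 2 is /nob/ with coda /b/, so it is closed.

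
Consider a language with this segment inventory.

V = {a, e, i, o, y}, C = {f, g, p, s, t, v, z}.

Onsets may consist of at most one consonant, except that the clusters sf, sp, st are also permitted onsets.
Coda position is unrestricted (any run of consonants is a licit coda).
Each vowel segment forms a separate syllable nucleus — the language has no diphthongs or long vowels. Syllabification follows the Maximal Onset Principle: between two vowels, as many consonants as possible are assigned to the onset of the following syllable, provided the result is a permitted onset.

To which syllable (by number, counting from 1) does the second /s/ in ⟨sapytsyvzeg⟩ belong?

Nuclei (vowels): a, y, y, e → 4 syllables.
V1 /a/ – V2 /y/: just /p/ — single C goes to the following onset.
V2 /y/ – V3 /y/: /ts/ splits as /t/ + /s/ (/s/ is the longest suffix that is a licit onset).
V3 /y/ – V4 /e/: /vz/ — longest licit onset from the right is /z/, leaving /v/ as coda.
Putting it together: sa.pyt.syv.zeg.
The second /s/ is in the onset of syllable 3 (/syv/).

3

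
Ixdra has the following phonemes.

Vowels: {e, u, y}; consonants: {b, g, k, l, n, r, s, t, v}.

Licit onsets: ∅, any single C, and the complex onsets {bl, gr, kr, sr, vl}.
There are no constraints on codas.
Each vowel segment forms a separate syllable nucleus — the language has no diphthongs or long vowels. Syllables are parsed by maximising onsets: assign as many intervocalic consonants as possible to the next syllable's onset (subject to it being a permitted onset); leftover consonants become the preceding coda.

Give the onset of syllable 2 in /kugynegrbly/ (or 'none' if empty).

g

Vowels present: u, y, e, y; each is a nucleus, giving 4 syllables.
Between /u/ (V1) and /y/ (V2): just /g/ — single C goes to the following onset.
Between /y/ (V2) and /e/ (V3): /n/ → onset of the next syllable (single consonants are always licit onsets).
Between /e/ (V3) and /y/ (V4): /grbl/ splits as /gr/ + /bl/ (/bl/ is the longest suffix that is a licit onset).
Syllabification: ku.gy.negr.bly.
Syllable 2 is /gy/: onset /g/, nucleus /y/, coda ∅.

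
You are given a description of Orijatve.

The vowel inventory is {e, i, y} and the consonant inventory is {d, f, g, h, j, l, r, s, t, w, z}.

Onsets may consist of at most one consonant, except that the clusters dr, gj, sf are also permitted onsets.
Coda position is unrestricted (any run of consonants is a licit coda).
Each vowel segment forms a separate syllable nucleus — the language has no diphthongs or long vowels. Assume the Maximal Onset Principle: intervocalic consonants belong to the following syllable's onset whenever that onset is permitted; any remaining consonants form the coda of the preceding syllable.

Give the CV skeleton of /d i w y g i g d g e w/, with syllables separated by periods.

CV.CV.CVCC.CVC

The vowels are i, y, i, e — 4 nuclei, so 4 syllables.
/i…y/ gap (V1→V2): /w/ is a single consonant, so it becomes the next onset.
/y…i/ gap (V2→V3): /g/ → onset of the next syllable (single consonants are always licit onsets).
/i…e/ gap (V3→V4): /gdg/; trying suffixes from longest down, /g/ is the first permitted one, so coda /gd/ | onset /g/.
Result: di.wy.gigd.gew.
Mapping each syllable to C/V: /di/ → CV, /wy/ → CV, /gigd/ → CVCC, /gew/ → CVC.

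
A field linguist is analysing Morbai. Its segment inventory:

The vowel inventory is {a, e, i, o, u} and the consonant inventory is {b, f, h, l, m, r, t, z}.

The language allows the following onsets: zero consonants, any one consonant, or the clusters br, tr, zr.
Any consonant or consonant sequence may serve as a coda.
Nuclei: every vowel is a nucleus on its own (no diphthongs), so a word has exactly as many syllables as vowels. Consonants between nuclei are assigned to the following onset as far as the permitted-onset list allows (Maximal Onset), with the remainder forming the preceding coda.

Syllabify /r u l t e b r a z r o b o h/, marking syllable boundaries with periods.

The vowels are u, e, a, o, o — 5 nuclei, so 5 syllables.
V1 /u/ – V2 /e/: /lt/ — longest licit onset from the right is /t/, leaving /l/ as coda.
V2 /e/ – V3 /a/: /br/ — entire cluster is a permitted onset → onset /br/, coda ∅.
V3 /a/ – V4 /o/: cluster /zr/ — /zr/ is itself a permitted onset, so the whole cluster goes right; preceding coda = ∅.
V4 /o/ – V5 /o/: /b/ → onset of the next syllable (single consonants are always licit onsets).

rul.te.bra.zro.boh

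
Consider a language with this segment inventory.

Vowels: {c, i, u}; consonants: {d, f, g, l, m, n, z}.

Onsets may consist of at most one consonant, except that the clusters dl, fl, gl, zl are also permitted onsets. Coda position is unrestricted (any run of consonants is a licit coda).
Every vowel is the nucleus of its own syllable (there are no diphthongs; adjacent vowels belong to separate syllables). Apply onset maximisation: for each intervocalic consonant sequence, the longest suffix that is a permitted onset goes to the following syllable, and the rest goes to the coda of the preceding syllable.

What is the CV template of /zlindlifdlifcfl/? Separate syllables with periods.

The vowels are i, i, i, c — 4 nuclei, so 4 syllables.
V1 /i/ – V2 /i/: /ndl/ splits as /n/ + /dl/ (/dl/ is the longest suffix that is a licit onset).
V2 /i/ – V3 /i/: cluster /fdl/ — the longest permitted-onset suffix is /dl/; onset = /dl/, preceding coda = /f/.
V3 /i/ – V4 /c/: /f/ is a single consonant, so it becomes the next onset.
So the parse is zlin.dlif.dli.fcfl.
Mapping each syllable to C/V: /zlin/ → CCVC, /dlif/ → CCVC, /dli/ → CCV, /fcfl/ → CVCC.

CCVC.CCVC.CCV.CVCC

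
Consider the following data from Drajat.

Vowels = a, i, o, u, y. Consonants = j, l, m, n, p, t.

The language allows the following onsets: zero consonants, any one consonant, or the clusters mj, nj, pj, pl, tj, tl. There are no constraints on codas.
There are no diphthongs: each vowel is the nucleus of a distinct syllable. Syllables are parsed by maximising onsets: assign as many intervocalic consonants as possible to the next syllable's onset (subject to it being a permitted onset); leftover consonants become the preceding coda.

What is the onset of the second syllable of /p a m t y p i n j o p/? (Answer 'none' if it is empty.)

Nuclei (vowels): a, y, i, o → 4 syllables.
V1 /a/ – V2 /y/: cluster /mt/ — the longest permitted-onset suffix is /t/; onset = /t/, preceding coda = /m/.
V2 /y/ – V3 /i/: /p/ → onset of the next syllable (single consonants are always licit onsets).
V3 /i/ – V4 /o/: /nj/ — entire cluster is a permitted onset → onset /nj/, coda ∅.
Result: pam.ty.pi.njop.
Syllable 2 is /ty/: onset /t/, nucleus /y/, coda ∅.

t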